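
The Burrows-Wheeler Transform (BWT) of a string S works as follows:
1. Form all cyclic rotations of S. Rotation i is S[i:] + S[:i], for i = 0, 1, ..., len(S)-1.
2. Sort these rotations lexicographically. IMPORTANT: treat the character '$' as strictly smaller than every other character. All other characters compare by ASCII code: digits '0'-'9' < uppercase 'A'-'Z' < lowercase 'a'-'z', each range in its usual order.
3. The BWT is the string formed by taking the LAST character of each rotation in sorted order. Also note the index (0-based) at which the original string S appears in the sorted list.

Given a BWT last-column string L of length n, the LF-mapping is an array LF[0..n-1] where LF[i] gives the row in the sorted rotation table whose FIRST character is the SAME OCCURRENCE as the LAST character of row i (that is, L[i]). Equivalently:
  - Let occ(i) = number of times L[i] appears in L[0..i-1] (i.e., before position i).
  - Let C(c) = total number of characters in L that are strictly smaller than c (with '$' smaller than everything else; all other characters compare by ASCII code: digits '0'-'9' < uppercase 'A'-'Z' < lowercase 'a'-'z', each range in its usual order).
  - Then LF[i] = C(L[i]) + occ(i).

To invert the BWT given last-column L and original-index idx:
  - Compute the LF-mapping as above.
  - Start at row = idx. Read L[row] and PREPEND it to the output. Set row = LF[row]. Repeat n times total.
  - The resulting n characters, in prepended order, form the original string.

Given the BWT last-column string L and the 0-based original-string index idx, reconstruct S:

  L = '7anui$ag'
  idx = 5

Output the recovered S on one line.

Answer: iguana7$

Derivation:
LF mapping: 1 2 6 7 5 0 3 4
Walk LF starting at row 5, prepending L[row]:
  step 1: row=5, L[5]='$', prepend. Next row=LF[5]=0
  step 2: row=0, L[0]='7', prepend. Next row=LF[0]=1
  step 3: row=1, L[1]='a', prepend. Next row=LF[1]=2
  step 4: row=2, L[2]='n', prepend. Next row=LF[2]=6
  step 5: row=6, L[6]='a', prepend. Next row=LF[6]=3
  step 6: row=3, L[3]='u', prepend. Next row=LF[3]=7
  step 7: row=7, L[7]='g', prepend. Next row=LF[7]=4
  step 8: row=4, L[4]='i', prepend. Next row=LF[4]=5
Reversed output: iguana7$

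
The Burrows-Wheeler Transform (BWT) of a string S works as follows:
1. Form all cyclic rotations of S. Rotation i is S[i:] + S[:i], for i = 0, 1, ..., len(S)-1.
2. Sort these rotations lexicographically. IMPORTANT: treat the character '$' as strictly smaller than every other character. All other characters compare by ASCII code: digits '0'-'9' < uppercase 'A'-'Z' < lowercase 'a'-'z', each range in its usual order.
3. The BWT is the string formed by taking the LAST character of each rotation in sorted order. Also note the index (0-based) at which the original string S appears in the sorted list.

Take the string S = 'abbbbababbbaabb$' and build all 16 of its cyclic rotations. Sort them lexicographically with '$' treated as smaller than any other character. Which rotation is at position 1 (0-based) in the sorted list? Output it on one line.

All 16 rotations (rotation i = S[i:]+S[:i]):
  rot[0] = abbbbababbbaabb$
  rot[1] = bbbbababbbaabb$a
  rot[2] = bbbababbbaabb$ab
  rot[3] = bbababbbaabb$abb
  rot[4] = bababbbaabb$abbb
  rot[5] = ababbbaabb$abbbb
  rot[6] = babbbaabb$abbbba
  rot[7] = abbbaabb$abbbbab
  rot[8] = bbbaabb$abbbbaba
  rot[9] = bbaabb$abbbbabab
  rot[10] = baabb$abbbbababb
  rot[11] = aabb$abbbbababbb
  rot[12] = abb$abbbbababbba
  rot[13] = bb$abbbbababbbaa
  rot[14] = b$abbbbababbbaab
  rot[15] = $abbbbababbbaabb
Sorted (with $ < everything):
  sorted[0] = $abbbbababbbaabb
  sorted[1] = aabb$abbbbababbb
  sorted[2] = ababbbaabb$abbbb
  sorted[3] = abb$abbbbababbba
  sorted[4] = abbbaabb$abbbbab
  sorted[5] = abbbbababbbaabb$
  sorted[6] = b$abbbbababbbaab
  sorted[7] = baabb$abbbbababb
  sorted[8] = bababbbaabb$abbb
  sorted[9] = babbbaabb$abbbba
  sorted[10] = bb$abbbbababbbaa
  sorted[11] = bbaabb$abbbbabab
  sorted[12] = bbababbbaabb$abb
  sorted[13] = bbbaabb$abbbbaba
  sorted[14] = bbbababbbaabb$ab
  sorted[15] = bbbbababbbaabb$a
sorted[1] = aabb$abbbbababbb

Answer: aabb$abbbbababbb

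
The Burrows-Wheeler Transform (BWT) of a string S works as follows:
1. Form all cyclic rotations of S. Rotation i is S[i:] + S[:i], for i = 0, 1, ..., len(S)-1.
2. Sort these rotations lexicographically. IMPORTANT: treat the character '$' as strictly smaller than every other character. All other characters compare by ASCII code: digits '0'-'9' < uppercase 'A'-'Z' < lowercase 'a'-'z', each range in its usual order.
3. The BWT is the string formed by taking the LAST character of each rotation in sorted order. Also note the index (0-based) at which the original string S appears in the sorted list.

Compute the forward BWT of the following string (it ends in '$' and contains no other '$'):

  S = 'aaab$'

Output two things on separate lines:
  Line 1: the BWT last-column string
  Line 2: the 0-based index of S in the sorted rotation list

Answer: b$aaa
1

Derivation:
All 5 rotations (rotation i = S[i:]+S[:i]):
  rot[0] = aaab$
  rot[1] = aab$a
  rot[2] = ab$aa
  rot[3] = b$aaa
  rot[4] = $aaab
Sorted (with $ < everything):
  sorted[0] = $aaab  (last char: 'b')
  sorted[1] = aaab$  (last char: '$')
  sorted[2] = aab$a  (last char: 'a')
  sorted[3] = ab$aa  (last char: 'a')
  sorted[4] = b$aaa  (last char: 'a')
Last column: b$aaa
Original string S is at sorted index 1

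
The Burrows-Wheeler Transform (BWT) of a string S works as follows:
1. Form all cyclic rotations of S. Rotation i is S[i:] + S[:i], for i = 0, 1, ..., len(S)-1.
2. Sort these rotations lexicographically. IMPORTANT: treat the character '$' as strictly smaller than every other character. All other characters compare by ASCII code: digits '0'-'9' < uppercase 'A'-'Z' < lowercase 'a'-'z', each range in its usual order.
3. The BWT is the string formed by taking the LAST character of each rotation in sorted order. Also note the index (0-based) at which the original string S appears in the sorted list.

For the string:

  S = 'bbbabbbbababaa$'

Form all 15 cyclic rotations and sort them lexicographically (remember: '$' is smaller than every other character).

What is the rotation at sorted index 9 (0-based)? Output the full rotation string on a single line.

Answer: babbbbababaa$bb

Derivation:
All 15 rotations (rotation i = S[i:]+S[:i]):
  rot[0] = bbbabbbbababaa$
  rot[1] = bbabbbbababaa$b
  rot[2] = babbbbababaa$bb
  rot[3] = abbbbababaa$bbb
  rot[4] = bbbbababaa$bbba
  rot[5] = bbbababaa$bbbab
  rot[6] = bbababaa$bbbabb
  rot[7] = bababaa$bbbabbb
  rot[8] = ababaa$bbbabbbb
  rot[9] = babaa$bbbabbbba
  rot[10] = abaa$bbbabbbbab
  rot[11] = baa$bbbabbbbaba
  rot[12] = aa$bbbabbbbabab
  rot[13] = a$bbbabbbbababa
  rot[14] = $bbbabbbbababaa
Sorted (with $ < everything):
  sorted[0] = $bbbabbbbababaa
  sorted[1] = a$bbbabbbbababa
  sorted[2] = aa$bbbabbbbabab
  sorted[3] = abaa$bbbabbbbab
  sorted[4] = ababaa$bbbabbbb
  sorted[5] = abbbbababaa$bbb
  sorted[6] = baa$bbbabbbbaba
  sorted[7] = babaa$bbbabbbba
  sorted[8] = bababaa$bbbabbb
  sorted[9] = babbbbababaa$bb
  sorted[10] = bbababaa$bbbabb
  sorted[11] = bbabbbbababaa$b
  sorted[12] = bbbababaa$bbbab
  sorted[13] = bbbabbbbababaa$
  sorted[14] = bbbbababaa$bbba
sorted[9] = babbbbababaa$bb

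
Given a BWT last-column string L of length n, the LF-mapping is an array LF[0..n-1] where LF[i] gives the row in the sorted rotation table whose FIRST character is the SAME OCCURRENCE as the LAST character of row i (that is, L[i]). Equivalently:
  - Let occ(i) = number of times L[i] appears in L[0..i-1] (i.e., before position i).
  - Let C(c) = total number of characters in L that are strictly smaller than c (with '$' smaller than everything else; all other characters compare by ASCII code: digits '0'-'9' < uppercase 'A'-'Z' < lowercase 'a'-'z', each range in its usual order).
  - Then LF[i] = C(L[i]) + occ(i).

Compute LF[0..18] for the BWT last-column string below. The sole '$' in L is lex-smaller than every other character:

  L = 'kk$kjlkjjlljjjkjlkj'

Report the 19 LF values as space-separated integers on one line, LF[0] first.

Answer: 9 10 0 11 1 15 12 2 3 16 17 4 5 6 13 7 18 14 8

Derivation:
Char counts: '$':1, 'j':8, 'k':6, 'l':4
C (first-col start): C('$')=0, C('j')=1, C('k')=9, C('l')=15
L[0]='k': occ=0, LF[0]=C('k')+0=9+0=9
L[1]='k': occ=1, LF[1]=C('k')+1=9+1=10
L[2]='$': occ=0, LF[2]=C('$')+0=0+0=0
L[3]='k': occ=2, LF[3]=C('k')+2=9+2=11
L[4]='j': occ=0, LF[4]=C('j')+0=1+0=1
L[5]='l': occ=0, LF[5]=C('l')+0=15+0=15
L[6]='k': occ=3, LF[6]=C('k')+3=9+3=12
L[7]='j': occ=1, LF[7]=C('j')+1=1+1=2
L[8]='j': occ=2, LF[8]=C('j')+2=1+2=3
L[9]='l': occ=1, LF[9]=C('l')+1=15+1=16
L[10]='l': occ=2, LF[10]=C('l')+2=15+2=17
L[11]='j': occ=3, LF[11]=C('j')+3=1+3=4
L[12]='j': occ=4, LF[12]=C('j')+4=1+4=5
L[13]='j': occ=5, LF[13]=C('j')+5=1+5=6
L[14]='k': occ=4, LF[14]=C('k')+4=9+4=13
L[15]='j': occ=6, LF[15]=C('j')+6=1+6=7
L[16]='l': occ=3, LF[16]=C('l')+3=15+3=18
L[17]='k': occ=5, LF[17]=C('k')+5=9+5=14
L[18]='j': occ=7, LF[18]=C('j')+7=1+7=8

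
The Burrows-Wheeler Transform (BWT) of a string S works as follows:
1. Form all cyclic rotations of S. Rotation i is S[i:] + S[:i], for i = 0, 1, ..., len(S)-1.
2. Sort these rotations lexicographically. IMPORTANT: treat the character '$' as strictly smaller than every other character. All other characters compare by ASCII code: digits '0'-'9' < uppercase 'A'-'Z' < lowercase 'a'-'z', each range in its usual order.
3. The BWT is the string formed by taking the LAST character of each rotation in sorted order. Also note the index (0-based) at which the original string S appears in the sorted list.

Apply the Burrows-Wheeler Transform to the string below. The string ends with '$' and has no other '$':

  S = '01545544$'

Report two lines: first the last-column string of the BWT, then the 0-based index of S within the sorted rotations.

Answer: 4$0455514
1

Derivation:
All 9 rotations (rotation i = S[i:]+S[:i]):
  rot[0] = 01545544$
  rot[1] = 1545544$0
  rot[2] = 545544$01
  rot[3] = 45544$015
  rot[4] = 5544$0154
  rot[5] = 544$01545
  rot[6] = 44$015455
  rot[7] = 4$0154554
  rot[8] = $01545544
Sorted (with $ < everything):
  sorted[0] = $01545544  (last char: '4')
  sorted[1] = 01545544$  (last char: '$')
  sorted[2] = 1545544$0  (last char: '0')
  sorted[3] = 4$0154554  (last char: '4')
  sorted[4] = 44$015455  (last char: '5')
  sorted[5] = 45544$015  (last char: '5')
  sorted[6] = 544$01545  (last char: '5')
  sorted[7] = 545544$01  (last char: '1')
  sorted[8] = 5544$0154  (last char: '4')
Last column: 4$0455514
Original string S is at sorted index 1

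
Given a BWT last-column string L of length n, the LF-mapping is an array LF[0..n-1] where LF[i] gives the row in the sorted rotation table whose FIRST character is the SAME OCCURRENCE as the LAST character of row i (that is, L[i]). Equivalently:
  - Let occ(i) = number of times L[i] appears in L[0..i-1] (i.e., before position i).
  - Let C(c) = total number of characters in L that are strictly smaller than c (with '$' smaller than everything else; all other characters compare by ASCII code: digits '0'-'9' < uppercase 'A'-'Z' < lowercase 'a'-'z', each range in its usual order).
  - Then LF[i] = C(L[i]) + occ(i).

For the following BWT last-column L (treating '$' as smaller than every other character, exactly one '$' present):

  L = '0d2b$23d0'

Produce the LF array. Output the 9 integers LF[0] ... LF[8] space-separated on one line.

Answer: 1 7 3 6 0 4 5 8 2

Derivation:
Char counts: '$':1, '0':2, '2':2, '3':1, 'b':1, 'd':2
C (first-col start): C('$')=0, C('0')=1, C('2')=3, C('3')=5, C('b')=6, C('d')=7
L[0]='0': occ=0, LF[0]=C('0')+0=1+0=1
L[1]='d': occ=0, LF[1]=C('d')+0=7+0=7
L[2]='2': occ=0, LF[2]=C('2')+0=3+0=3
L[3]='b': occ=0, LF[3]=C('b')+0=6+0=6
L[4]='$': occ=0, LF[4]=C('$')+0=0+0=0
L[5]='2': occ=1, LF[5]=C('2')+1=3+1=4
L[6]='3': occ=0, LF[6]=C('3')+0=5+0=5
L[7]='d': occ=1, LF[7]=C('d')+1=7+1=8
L[8]='0': occ=1, LF[8]=C('0')+1=1+1=2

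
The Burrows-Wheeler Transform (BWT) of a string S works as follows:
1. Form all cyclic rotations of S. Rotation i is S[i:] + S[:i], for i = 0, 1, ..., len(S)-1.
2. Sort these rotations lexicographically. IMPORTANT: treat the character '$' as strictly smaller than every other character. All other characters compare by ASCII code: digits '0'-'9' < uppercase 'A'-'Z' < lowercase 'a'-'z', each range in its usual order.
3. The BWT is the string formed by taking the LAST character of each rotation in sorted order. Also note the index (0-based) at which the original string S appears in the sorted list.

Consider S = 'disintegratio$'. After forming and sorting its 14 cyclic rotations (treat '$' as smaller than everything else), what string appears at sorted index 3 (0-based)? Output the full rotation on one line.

Answer: egratio$disint

Derivation:
All 14 rotations (rotation i = S[i:]+S[:i]):
  rot[0] = disintegratio$
  rot[1] = isintegratio$d
  rot[2] = sintegratio$di
  rot[3] = integratio$dis
  rot[4] = ntegratio$disi
  rot[5] = tegratio$disin
  rot[6] = egratio$disint
  rot[7] = gratio$disinte
  rot[8] = ratio$disinteg
  rot[9] = atio$disintegr
  rot[10] = tio$disintegra
  rot[11] = io$disintegrat
  rot[12] = o$disintegrati
  rot[13] = $disintegratio
Sorted (with $ < everything):
  sorted[0] = $disintegratio
  sorted[1] = atio$disintegr
  sorted[2] = disintegratio$
  sorted[3] = egratio$disint
  sorted[4] = gratio$disinte
  sorted[5] = integratio$dis
  sorted[6] = io$disintegrat
  sorted[7] = isintegratio$d
  sorted[8] = ntegratio$disi
  sorted[9] = o$disintegrati
  sorted[10] = ratio$disinteg
  sorted[11] = sintegratio$di
  sorted[12] = tegratio$disin
  sorted[13] = tio$disintegra
sorted[3] = egratio$disint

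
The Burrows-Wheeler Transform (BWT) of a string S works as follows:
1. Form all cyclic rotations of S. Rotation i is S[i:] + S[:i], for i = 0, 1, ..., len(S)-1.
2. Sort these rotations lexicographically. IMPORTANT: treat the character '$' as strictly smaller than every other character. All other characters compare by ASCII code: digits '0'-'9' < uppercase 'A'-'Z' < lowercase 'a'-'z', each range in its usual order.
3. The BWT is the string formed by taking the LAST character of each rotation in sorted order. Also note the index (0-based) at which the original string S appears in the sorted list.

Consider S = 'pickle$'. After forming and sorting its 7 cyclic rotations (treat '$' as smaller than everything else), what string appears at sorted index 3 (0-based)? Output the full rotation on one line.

All 7 rotations (rotation i = S[i:]+S[:i]):
  rot[0] = pickle$
  rot[1] = ickle$p
  rot[2] = ckle$pi
  rot[3] = kle$pic
  rot[4] = le$pick
  rot[5] = e$pickl
  rot[6] = $pickle
Sorted (with $ < everything):
  sorted[0] = $pickle
  sorted[1] = ckle$pi
  sorted[2] = e$pickl
  sorted[3] = ickle$p
  sorted[4] = kle$pic
  sorted[5] = le$pick
  sorted[6] = pickle$
sorted[3] = ickle$p

Answer: ickle$p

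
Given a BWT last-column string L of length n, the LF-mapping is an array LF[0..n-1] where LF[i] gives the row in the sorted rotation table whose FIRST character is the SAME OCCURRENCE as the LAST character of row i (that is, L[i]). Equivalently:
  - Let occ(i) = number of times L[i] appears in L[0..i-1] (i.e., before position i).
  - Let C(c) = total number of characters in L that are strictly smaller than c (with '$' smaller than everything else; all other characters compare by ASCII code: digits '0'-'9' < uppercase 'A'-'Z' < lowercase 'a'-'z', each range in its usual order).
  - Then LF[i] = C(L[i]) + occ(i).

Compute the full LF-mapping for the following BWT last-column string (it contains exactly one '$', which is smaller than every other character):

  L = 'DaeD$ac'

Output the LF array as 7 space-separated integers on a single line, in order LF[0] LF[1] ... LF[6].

Answer: 1 3 6 2 0 4 5

Derivation:
Char counts: '$':1, 'D':2, 'a':2, 'c':1, 'e':1
C (first-col start): C('$')=0, C('D')=1, C('a')=3, C('c')=5, C('e')=6
L[0]='D': occ=0, LF[0]=C('D')+0=1+0=1
L[1]='a': occ=0, LF[1]=C('a')+0=3+0=3
L[2]='e': occ=0, LF[2]=C('e')+0=6+0=6
L[3]='D': occ=1, LF[3]=C('D')+1=1+1=2
L[4]='$': occ=0, LF[4]=C('$')+0=0+0=0
L[5]='a': occ=1, LF[5]=C('a')+1=3+1=4
L[6]='c': occ=0, LF[6]=C('c')+0=5+0=5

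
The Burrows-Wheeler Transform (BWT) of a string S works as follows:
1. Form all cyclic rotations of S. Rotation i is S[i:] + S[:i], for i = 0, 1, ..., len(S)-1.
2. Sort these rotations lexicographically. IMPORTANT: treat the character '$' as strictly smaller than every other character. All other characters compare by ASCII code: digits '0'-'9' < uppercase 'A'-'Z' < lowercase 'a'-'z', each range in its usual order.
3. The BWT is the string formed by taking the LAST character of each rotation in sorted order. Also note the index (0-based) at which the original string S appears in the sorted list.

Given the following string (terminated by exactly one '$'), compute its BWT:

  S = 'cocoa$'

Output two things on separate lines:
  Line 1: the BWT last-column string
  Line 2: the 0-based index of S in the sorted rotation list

All 6 rotations (rotation i = S[i:]+S[:i]):
  rot[0] = cocoa$
  rot[1] = ocoa$c
  rot[2] = coa$co
  rot[3] = oa$coc
  rot[4] = a$coco
  rot[5] = $cocoa
Sorted (with $ < everything):
  sorted[0] = $cocoa  (last char: 'a')
  sorted[1] = a$coco  (last char: 'o')
  sorted[2] = coa$co  (last char: 'o')
  sorted[3] = cocoa$  (last char: '$')
  sorted[4] = oa$coc  (last char: 'c')
  sorted[5] = ocoa$c  (last char: 'c')
Last column: aoo$cc
Original string S is at sorted index 3

Answer: aoo$cc
3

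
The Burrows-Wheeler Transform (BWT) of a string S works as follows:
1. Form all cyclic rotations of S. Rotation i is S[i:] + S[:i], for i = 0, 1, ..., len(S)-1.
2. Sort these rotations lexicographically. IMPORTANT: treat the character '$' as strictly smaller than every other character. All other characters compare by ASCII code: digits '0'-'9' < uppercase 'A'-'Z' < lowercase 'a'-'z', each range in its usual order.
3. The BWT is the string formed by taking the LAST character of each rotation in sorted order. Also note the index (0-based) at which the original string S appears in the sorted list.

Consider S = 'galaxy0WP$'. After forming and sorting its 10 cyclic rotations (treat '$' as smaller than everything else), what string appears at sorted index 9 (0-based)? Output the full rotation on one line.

All 10 rotations (rotation i = S[i:]+S[:i]):
  rot[0] = galaxy0WP$
  rot[1] = alaxy0WP$g
  rot[2] = laxy0WP$ga
  rot[3] = axy0WP$gal
  rot[4] = xy0WP$gala
  rot[5] = y0WP$galax
  rot[6] = 0WP$galaxy
  rot[7] = WP$galaxy0
  rot[8] = P$galaxy0W
  rot[9] = $galaxy0WP
Sorted (with $ < everything):
  sorted[0] = $galaxy0WP
  sorted[1] = 0WP$galaxy
  sorted[2] = P$galaxy0W
  sorted[3] = WP$galaxy0
  sorted[4] = alaxy0WP$g
  sorted[5] = axy0WP$gal
  sorted[6] = galaxy0WP$
  sorted[7] = laxy0WP$ga
  sorted[8] = xy0WP$gala
  sorted[9] = y0WP$galax
sorted[9] = y0WP$galax

Answer: y0WP$galax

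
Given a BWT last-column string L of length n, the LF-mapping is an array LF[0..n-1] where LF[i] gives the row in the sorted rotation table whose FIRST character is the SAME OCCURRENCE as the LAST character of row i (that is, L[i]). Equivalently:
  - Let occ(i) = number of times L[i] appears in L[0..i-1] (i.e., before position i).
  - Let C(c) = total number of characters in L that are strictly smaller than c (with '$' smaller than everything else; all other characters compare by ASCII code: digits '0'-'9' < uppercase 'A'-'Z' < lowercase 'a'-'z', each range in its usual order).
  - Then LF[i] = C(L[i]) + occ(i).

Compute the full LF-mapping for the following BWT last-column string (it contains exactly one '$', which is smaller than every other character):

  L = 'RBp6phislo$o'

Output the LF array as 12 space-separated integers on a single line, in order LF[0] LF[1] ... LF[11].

Answer: 3 2 9 1 10 4 5 11 6 7 0 8

Derivation:
Char counts: '$':1, '6':1, 'B':1, 'R':1, 'h':1, 'i':1, 'l':1, 'o':2, 'p':2, 's':1
C (first-col start): C('$')=0, C('6')=1, C('B')=2, C('R')=3, C('h')=4, C('i')=5, C('l')=6, C('o')=7, C('p')=9, C('s')=11
L[0]='R': occ=0, LF[0]=C('R')+0=3+0=3
L[1]='B': occ=0, LF[1]=C('B')+0=2+0=2
L[2]='p': occ=0, LF[2]=C('p')+0=9+0=9
L[3]='6': occ=0, LF[3]=C('6')+0=1+0=1
L[4]='p': occ=1, LF[4]=C('p')+1=9+1=10
L[5]='h': occ=0, LF[5]=C('h')+0=4+0=4
L[6]='i': occ=0, LF[6]=C('i')+0=5+0=5
L[7]='s': occ=0, LF[7]=C('s')+0=11+0=11
L[8]='l': occ=0, LF[8]=C('l')+0=6+0=6
L[9]='o': occ=0, LF[9]=C('o')+0=7+0=7
L[10]='$': occ=0, LF[10]=C('$')+0=0+0=0
L[11]='o': occ=1, LF[11]=C('o')+1=7+1=8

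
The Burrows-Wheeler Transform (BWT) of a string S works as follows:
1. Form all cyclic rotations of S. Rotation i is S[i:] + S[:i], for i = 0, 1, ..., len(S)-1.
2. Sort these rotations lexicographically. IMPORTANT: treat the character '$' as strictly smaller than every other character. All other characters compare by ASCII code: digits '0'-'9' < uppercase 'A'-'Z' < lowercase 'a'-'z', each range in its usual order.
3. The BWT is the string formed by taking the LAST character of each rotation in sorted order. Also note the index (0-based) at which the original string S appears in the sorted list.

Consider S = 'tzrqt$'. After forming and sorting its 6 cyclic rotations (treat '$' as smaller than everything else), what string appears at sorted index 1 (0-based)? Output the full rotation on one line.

All 6 rotations (rotation i = S[i:]+S[:i]):
  rot[0] = tzrqt$
  rot[1] = zrqt$t
  rot[2] = rqt$tz
  rot[3] = qt$tzr
  rot[4] = t$tzrq
  rot[5] = $tzrqt
Sorted (with $ < everything):
  sorted[0] = $tzrqt
  sorted[1] = qt$tzr
  sorted[2] = rqt$tz
  sorted[3] = t$tzrq
  sorted[4] = tzrqt$
  sorted[5] = zrqt$t
sorted[1] = qt$tzr

Answer: qt$tzr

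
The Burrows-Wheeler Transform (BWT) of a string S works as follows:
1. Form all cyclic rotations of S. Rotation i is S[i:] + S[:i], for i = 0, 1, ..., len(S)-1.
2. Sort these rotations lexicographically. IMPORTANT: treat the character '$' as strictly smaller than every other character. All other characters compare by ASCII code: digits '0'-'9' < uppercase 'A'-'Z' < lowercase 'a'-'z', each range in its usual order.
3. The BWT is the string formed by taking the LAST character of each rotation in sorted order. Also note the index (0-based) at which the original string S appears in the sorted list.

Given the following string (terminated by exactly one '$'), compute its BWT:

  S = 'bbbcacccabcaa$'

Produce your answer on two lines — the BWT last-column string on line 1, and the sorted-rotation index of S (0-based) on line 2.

Answer: aaccc$babbcbca
5

Derivation:
All 14 rotations (rotation i = S[i:]+S[:i]):
  rot[0] = bbbcacccabcaa$
  rot[1] = bbcacccabcaa$b
  rot[2] = bcacccabcaa$bb
  rot[3] = cacccabcaa$bbb
  rot[4] = acccabcaa$bbbc
  rot[5] = cccabcaa$bbbca
  rot[6] = ccabcaa$bbbcac
  rot[7] = cabcaa$bbbcacc
  rot[8] = abcaa$bbbcaccc
  rot[9] = bcaa$bbbcaccca
  rot[10] = caa$bbbcacccab
  rot[11] = aa$bbbcacccabc
  rot[12] = a$bbbcacccabca
  rot[13] = $bbbcacccabcaa
Sorted (with $ < everything):
  sorted[0] = $bbbcacccabcaa  (last char: 'a')
  sorted[1] = a$bbbcacccabca  (last char: 'a')
  sorted[2] = aa$bbbcacccabc  (last char: 'c')
  sorted[3] = abcaa$bbbcaccc  (last char: 'c')
  sorted[4] = acccabcaa$bbbc  (last char: 'c')
  sorted[5] = bbbcacccabcaa$  (last char: '$')
  sorted[6] = bbcacccabcaa$b  (last char: 'b')
  sorted[7] = bcaa$bbbcaccca  (last char: 'a')
  sorted[8] = bcacccabcaa$bb  (last char: 'b')
  sorted[9] = caa$bbbcacccab  (last char: 'b')
  sorted[10] = cabcaa$bbbcacc  (last char: 'c')
  sorted[11] = cacccabcaa$bbb  (last char: 'b')
  sorted[12] = ccabcaa$bbbcac  (last char: 'c')
  sorted[13] = cccabcaa$bbbca  (last char: 'a')
Last column: aaccc$babbcbca
Original string S is at sorted index 5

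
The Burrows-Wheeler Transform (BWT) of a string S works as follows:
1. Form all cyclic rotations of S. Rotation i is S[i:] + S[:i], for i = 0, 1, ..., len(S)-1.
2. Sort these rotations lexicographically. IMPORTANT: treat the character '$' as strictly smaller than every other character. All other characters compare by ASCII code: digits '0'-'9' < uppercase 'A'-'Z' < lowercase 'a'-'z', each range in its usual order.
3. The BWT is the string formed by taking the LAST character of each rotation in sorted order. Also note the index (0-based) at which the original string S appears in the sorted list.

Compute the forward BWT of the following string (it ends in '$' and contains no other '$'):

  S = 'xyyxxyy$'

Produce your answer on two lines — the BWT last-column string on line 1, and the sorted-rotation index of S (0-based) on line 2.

Answer: yyx$yyxx
3

Derivation:
All 8 rotations (rotation i = S[i:]+S[:i]):
  rot[0] = xyyxxyy$
  rot[1] = yyxxyy$x
  rot[2] = yxxyy$xy
  rot[3] = xxyy$xyy
  rot[4] = xyy$xyyx
  rot[5] = yy$xyyxx
  rot[6] = y$xyyxxy
  rot[7] = $xyyxxyy
Sorted (with $ < everything):
  sorted[0] = $xyyxxyy  (last char: 'y')
  sorted[1] = xxyy$xyy  (last char: 'y')
  sorted[2] = xyy$xyyx  (last char: 'x')
  sorted[3] = xyyxxyy$  (last char: '$')
  sorted[4] = y$xyyxxy  (last char: 'y')
  sorted[5] = yxxyy$xy  (last char: 'y')
  sorted[6] = yy$xyyxx  (last char: 'x')
  sorted[7] = yyxxyy$x  (last char: 'x')
Last column: yyx$yyxx
Original string S is at sorted index 3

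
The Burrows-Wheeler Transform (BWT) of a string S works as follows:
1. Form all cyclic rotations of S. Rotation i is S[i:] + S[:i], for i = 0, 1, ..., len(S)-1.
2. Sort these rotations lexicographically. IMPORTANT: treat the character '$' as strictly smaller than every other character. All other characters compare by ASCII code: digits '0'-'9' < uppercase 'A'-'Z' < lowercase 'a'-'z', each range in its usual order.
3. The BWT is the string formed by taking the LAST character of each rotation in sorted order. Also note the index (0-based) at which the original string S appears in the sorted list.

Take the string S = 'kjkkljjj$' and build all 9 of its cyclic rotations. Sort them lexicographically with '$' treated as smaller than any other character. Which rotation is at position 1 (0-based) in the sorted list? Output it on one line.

All 9 rotations (rotation i = S[i:]+S[:i]):
  rot[0] = kjkkljjj$
  rot[1] = jkkljjj$k
  rot[2] = kkljjj$kj
  rot[3] = kljjj$kjk
  rot[4] = ljjj$kjkk
  rot[5] = jjj$kjkkl
  rot[6] = jj$kjkklj
  rot[7] = j$kjkkljj
  rot[8] = $kjkkljjj
Sorted (with $ < everything):
  sorted[0] = $kjkkljjj
  sorted[1] = j$kjkkljj
  sorted[2] = jj$kjkklj
  sorted[3] = jjj$kjkkl
  sorted[4] = jkkljjj$k
  sorted[5] = kjkkljjj$
  sorted[6] = kkljjj$kj
  sorted[7] = kljjj$kjk
  sorted[8] = ljjj$kjkk
sorted[1] = j$kjkkljj

Answer: j$kjkkljj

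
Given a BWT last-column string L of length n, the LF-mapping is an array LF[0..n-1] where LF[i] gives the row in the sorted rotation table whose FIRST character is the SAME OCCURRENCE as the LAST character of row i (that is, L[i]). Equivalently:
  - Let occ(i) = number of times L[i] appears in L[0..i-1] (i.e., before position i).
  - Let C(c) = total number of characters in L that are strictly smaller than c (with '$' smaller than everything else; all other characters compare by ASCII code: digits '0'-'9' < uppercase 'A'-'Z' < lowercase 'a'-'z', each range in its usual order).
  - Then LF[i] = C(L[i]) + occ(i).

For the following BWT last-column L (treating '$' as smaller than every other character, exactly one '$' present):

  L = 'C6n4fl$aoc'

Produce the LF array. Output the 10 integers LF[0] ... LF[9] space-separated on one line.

Answer: 3 2 8 1 6 7 0 4 9 5

Derivation:
Char counts: '$':1, '4':1, '6':1, 'C':1, 'a':1, 'c':1, 'f':1, 'l':1, 'n':1, 'o':1
C (first-col start): C('$')=0, C('4')=1, C('6')=2, C('C')=3, C('a')=4, C('c')=5, C('f')=6, C('l')=7, C('n')=8, C('o')=9
L[0]='C': occ=0, LF[0]=C('C')+0=3+0=3
L[1]='6': occ=0, LF[1]=C('6')+0=2+0=2
L[2]='n': occ=0, LF[2]=C('n')+0=8+0=8
L[3]='4': occ=0, LF[3]=C('4')+0=1+0=1
L[4]='f': occ=0, LF[4]=C('f')+0=6+0=6
L[5]='l': occ=0, LF[5]=C('l')+0=7+0=7
L[6]='$': occ=0, LF[6]=C('$')+0=0+0=0
L[7]='a': occ=0, LF[7]=C('a')+0=4+0=4
L[8]='o': occ=0, LF[8]=C('o')+0=9+0=9
L[9]='c': occ=0, LF[9]=C('c')+0=5+0=5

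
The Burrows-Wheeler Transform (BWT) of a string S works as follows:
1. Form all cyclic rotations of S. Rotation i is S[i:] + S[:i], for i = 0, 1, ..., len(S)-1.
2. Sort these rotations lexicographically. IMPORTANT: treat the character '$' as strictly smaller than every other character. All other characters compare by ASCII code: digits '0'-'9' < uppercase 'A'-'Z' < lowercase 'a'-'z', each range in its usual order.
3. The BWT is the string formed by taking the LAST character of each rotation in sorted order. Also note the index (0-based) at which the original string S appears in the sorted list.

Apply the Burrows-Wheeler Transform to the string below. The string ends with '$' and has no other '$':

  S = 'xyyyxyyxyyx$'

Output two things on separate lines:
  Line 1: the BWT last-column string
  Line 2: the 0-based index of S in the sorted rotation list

All 12 rotations (rotation i = S[i:]+S[:i]):
  rot[0] = xyyyxyyxyyx$
  rot[1] = yyyxyyxyyx$x
  rot[2] = yyxyyxyyx$xy
  rot[3] = yxyyxyyx$xyy
  rot[4] = xyyxyyx$xyyy
  rot[5] = yyxyyx$xyyyx
  rot[6] = yxyyx$xyyyxy
  rot[7] = xyyx$xyyyxyy
  rot[8] = yyx$xyyyxyyx
  rot[9] = yx$xyyyxyyxy
  rot[10] = x$xyyyxyyxyy
  rot[11] = $xyyyxyyxyyx
Sorted (with $ < everything):
  sorted[0] = $xyyyxyyxyyx  (last char: 'x')
  sorted[1] = x$xyyyxyyxyy  (last char: 'y')
  sorted[2] = xyyx$xyyyxyy  (last char: 'y')
  sorted[3] = xyyxyyx$xyyy  (last char: 'y')
  sorted[4] = xyyyxyyxyyx$  (last char: '$')
  sorted[5] = yx$xyyyxyyxy  (last char: 'y')
  sorted[6] = yxyyx$xyyyxy  (last char: 'y')
  sorted[7] = yxyyxyyx$xyy  (last char: 'y')
  sorted[8] = yyx$xyyyxyyx  (last char: 'x')
  sorted[9] = yyxyyx$xyyyx  (last char: 'x')
  sorted[10] = yyxyyxyyx$xy  (last char: 'y')
  sorted[11] = yyyxyyxyyx$x  (last char: 'x')
Last column: xyyy$yyyxxyx
Original string S is at sorted index 4

Answer: xyyy$yyyxxyx
4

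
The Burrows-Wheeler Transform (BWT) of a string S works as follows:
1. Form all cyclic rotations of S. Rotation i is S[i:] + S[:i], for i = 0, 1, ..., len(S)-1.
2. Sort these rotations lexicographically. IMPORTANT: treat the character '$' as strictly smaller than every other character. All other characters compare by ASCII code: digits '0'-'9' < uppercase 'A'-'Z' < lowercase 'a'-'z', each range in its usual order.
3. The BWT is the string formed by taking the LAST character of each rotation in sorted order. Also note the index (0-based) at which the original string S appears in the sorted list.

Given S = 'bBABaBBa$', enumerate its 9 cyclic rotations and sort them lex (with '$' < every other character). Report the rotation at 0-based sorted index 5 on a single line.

Answer: BaBBa$bBA

Derivation:
All 9 rotations (rotation i = S[i:]+S[:i]):
  rot[0] = bBABaBBa$
  rot[1] = BABaBBa$b
  rot[2] = ABaBBa$bB
  rot[3] = BaBBa$bBA
  rot[4] = aBBa$bBAB
  rot[5] = BBa$bBABa
  rot[6] = Ba$bBABaB
  rot[7] = a$bBABaBB
  rot[8] = $bBABaBBa
Sorted (with $ < everything):
  sorted[0] = $bBABaBBa
  sorted[1] = ABaBBa$bB
  sorted[2] = BABaBBa$b
  sorted[3] = BBa$bBABa
  sorted[4] = Ba$bBABaB
  sorted[5] = BaBBa$bBA
  sorted[6] = a$bBABaBB
  sorted[7] = aBBa$bBAB
  sorted[8] = bBABaBBa$
sorted[5] = BaBBa$bBA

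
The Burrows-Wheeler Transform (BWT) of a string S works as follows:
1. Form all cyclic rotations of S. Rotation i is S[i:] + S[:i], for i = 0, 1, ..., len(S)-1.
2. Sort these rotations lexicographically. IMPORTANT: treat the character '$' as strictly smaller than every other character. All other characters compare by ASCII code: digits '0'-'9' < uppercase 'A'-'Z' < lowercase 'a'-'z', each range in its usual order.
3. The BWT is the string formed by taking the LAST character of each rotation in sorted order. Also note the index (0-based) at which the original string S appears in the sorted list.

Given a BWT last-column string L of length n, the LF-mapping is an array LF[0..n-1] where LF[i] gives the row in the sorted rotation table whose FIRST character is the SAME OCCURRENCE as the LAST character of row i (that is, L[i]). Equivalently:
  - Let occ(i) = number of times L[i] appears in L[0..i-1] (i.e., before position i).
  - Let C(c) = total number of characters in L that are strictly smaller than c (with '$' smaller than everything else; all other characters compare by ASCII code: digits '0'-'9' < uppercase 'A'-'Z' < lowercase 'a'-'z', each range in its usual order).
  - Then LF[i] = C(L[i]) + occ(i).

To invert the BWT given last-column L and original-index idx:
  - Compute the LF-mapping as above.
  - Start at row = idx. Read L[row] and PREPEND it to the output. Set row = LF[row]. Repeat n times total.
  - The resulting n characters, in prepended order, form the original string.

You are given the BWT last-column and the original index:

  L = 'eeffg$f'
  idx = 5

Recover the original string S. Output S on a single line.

Answer: fgffee$

Derivation:
LF mapping: 1 2 3 4 6 0 5
Walk LF starting at row 5, prepending L[row]:
  step 1: row=5, L[5]='$', prepend. Next row=LF[5]=0
  step 2: row=0, L[0]='e', prepend. Next row=LF[0]=1
  step 3: row=1, L[1]='e', prepend. Next row=LF[1]=2
  step 4: row=2, L[2]='f', prepend. Next row=LF[2]=3
  step 5: row=3, L[3]='f', prepend. Next row=LF[3]=4
  step 6: row=4, L[4]='g', prepend. Next row=LF[4]=6
  step 7: row=6, L[6]='f', prepend. Next row=LF[6]=5
Reversed output: fgffee$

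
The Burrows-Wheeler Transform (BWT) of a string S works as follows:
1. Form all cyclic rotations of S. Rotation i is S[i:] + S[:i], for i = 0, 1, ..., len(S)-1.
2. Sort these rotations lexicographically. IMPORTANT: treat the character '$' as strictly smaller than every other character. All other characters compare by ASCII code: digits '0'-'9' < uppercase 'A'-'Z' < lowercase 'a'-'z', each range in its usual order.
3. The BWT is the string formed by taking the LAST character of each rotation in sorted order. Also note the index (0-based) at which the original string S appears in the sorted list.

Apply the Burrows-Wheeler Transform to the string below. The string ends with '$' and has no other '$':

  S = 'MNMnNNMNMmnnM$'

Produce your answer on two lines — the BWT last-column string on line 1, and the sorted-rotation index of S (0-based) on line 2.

All 14 rotations (rotation i = S[i:]+S[:i]):
  rot[0] = MNMnNNMNMmnnM$
  rot[1] = NMnNNMNMmnnM$M
  rot[2] = MnNNMNMmnnM$MN
  rot[3] = nNNMNMmnnM$MNM
  rot[4] = NNMNMmnnM$MNMn
  rot[5] = NMNMmnnM$MNMnN
  rot[6] = MNMmnnM$MNMnNN
  rot[7] = NMmnnM$MNMnNNM
  rot[8] = MmnnM$MNMnNNMN
  rot[9] = mnnM$MNMnNNMNM
  rot[10] = nnM$MNMnNNMNMm
  rot[11] = nM$MNMnNNMNMmn
  rot[12] = M$MNMnNNMNMmnn
  rot[13] = $MNMnNNMNMmnnM
Sorted (with $ < everything):
  sorted[0] = $MNMnNNMNMmnnM  (last char: 'M')
  sorted[1] = M$MNMnNNMNMmnn  (last char: 'n')
  sorted[2] = MNMmnnM$MNMnNN  (last char: 'N')
  sorted[3] = MNMnNNMNMmnnM$  (last char: '$')
  sorted[4] = MmnnM$MNMnNNMN  (last char: 'N')
  sorted[5] = MnNNMNMmnnM$MN  (last char: 'N')
  sorted[6] = NMNMmnnM$MNMnN  (last char: 'N')
  sorted[7] = NMmnnM$MNMnNNM  (last char: 'M')
  sorted[8] = NMnNNMNMmnnM$M  (last char: 'M')
  sorted[9] = NNMNMmnnM$MNMn  (last char: 'n')
  sorted[10] = mnnM$MNMnNNMNM  (last char: 'M')
  sorted[11] = nM$MNMnNNMNMmn  (last char: 'n')
  sorted[12] = nNNMNMmnnM$MNM  (last char: 'M')
  sorted[13] = nnM$MNMnNNMNMm  (last char: 'm')
Last column: MnN$NNNMMnMnMm
Original string S is at sorted index 3

Answer: MnN$NNNMMnMnMm
3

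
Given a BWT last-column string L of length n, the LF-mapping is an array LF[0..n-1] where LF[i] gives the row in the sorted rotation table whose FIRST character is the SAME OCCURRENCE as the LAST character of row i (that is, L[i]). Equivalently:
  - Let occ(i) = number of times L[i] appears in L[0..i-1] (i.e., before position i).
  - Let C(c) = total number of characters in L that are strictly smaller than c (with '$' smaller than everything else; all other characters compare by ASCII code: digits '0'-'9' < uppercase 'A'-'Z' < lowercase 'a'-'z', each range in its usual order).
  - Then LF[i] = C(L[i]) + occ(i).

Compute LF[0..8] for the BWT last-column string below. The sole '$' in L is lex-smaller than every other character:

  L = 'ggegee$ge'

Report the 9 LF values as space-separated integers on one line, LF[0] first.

Char counts: '$':1, 'e':4, 'g':4
C (first-col start): C('$')=0, C('e')=1, C('g')=5
L[0]='g': occ=0, LF[0]=C('g')+0=5+0=5
L[1]='g': occ=1, LF[1]=C('g')+1=5+1=6
L[2]='e': occ=0, LF[2]=C('e')+0=1+0=1
L[3]='g': occ=2, LF[3]=C('g')+2=5+2=7
L[4]='e': occ=1, LF[4]=C('e')+1=1+1=2
L[5]='e': occ=2, LF[5]=C('e')+2=1+2=3
L[6]='$': occ=0, LF[6]=C('$')+0=0+0=0
L[7]='g': occ=3, LF[7]=C('g')+3=5+3=8
L[8]='e': occ=3, LF[8]=C('e')+3=1+3=4

Answer: 5 6 1 7 2 3 0 8 4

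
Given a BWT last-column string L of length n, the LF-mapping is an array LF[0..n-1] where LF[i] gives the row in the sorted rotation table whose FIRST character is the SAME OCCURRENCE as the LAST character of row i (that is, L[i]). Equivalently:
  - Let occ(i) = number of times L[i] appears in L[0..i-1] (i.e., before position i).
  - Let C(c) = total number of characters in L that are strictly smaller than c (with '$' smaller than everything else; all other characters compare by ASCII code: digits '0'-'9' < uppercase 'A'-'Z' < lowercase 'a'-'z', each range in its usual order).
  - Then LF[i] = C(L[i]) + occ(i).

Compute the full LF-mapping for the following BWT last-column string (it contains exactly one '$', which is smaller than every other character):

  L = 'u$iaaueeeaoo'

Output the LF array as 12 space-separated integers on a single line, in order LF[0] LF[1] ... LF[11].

Char counts: '$':1, 'a':3, 'e':3, 'i':1, 'o':2, 'u':2
C (first-col start): C('$')=0, C('a')=1, C('e')=4, C('i')=7, C('o')=8, C('u')=10
L[0]='u': occ=0, LF[0]=C('u')+0=10+0=10
L[1]='$': occ=0, LF[1]=C('$')+0=0+0=0
L[2]='i': occ=0, LF[2]=C('i')+0=7+0=7
L[3]='a': occ=0, LF[3]=C('a')+0=1+0=1
L[4]='a': occ=1, LF[4]=C('a')+1=1+1=2
L[5]='u': occ=1, LF[5]=C('u')+1=10+1=11
L[6]='e': occ=0, LF[6]=C('e')+0=4+0=4
L[7]='e': occ=1, LF[7]=C('e')+1=4+1=5
L[8]='e': occ=2, LF[8]=C('e')+2=4+2=6
L[9]='a': occ=2, LF[9]=C('a')+2=1+2=3
L[10]='o': occ=0, LF[10]=C('o')+0=8+0=8
L[11]='o': occ=1, LF[11]=C('o')+1=8+1=9

Answer: 10 0 7 1 2 11 4 5 6 3 8 9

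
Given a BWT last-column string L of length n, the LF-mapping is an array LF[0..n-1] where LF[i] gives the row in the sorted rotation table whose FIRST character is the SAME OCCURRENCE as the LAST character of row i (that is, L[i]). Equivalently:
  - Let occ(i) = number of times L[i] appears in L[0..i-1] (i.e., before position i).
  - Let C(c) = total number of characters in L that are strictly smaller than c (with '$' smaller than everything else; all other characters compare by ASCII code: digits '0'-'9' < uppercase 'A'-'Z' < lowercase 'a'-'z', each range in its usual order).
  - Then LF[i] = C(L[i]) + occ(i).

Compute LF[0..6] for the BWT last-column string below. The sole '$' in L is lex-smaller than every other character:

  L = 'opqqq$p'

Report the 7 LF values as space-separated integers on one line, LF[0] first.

Answer: 1 2 4 5 6 0 3

Derivation:
Char counts: '$':1, 'o':1, 'p':2, 'q':3
C (first-col start): C('$')=0, C('o')=1, C('p')=2, C('q')=4
L[0]='o': occ=0, LF[0]=C('o')+0=1+0=1
L[1]='p': occ=0, LF[1]=C('p')+0=2+0=2
L[2]='q': occ=0, LF[2]=C('q')+0=4+0=4
L[3]='q': occ=1, LF[3]=C('q')+1=4+1=5
L[4]='q': occ=2, LF[4]=C('q')+2=4+2=6
L[5]='$': occ=0, LF[5]=C('$')+0=0+0=0
L[6]='p': occ=1, LF[6]=C('p')+1=2+1=3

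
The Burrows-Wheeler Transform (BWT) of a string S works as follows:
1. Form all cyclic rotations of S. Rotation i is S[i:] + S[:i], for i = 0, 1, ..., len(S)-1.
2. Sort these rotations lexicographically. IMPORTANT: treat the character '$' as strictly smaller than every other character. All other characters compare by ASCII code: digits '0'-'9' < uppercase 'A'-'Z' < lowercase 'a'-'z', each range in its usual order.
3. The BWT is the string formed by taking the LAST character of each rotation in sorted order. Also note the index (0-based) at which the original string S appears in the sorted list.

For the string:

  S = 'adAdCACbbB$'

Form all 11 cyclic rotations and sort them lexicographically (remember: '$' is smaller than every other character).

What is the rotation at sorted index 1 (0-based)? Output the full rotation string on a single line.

All 11 rotations (rotation i = S[i:]+S[:i]):
  rot[0] = adAdCACbbB$
  rot[1] = dAdCACbbB$a
  rot[2] = AdCACbbB$ad
  rot[3] = dCACbbB$adA
  rot[4] = CACbbB$adAd
  rot[5] = ACbbB$adAdC
  rot[6] = CbbB$adAdCA
  rot[7] = bbB$adAdCAC
  rot[8] = bB$adAdCACb
  rot[9] = B$adAdCACbb
  rot[10] = $adAdCACbbB
Sorted (with $ < everything):
  sorted[0] = $adAdCACbbB
  sorted[1] = ACbbB$adAdC
  sorted[2] = AdCACbbB$ad
  sorted[3] = B$adAdCACbb
  sorted[4] = CACbbB$adAd
  sorted[5] = CbbB$adAdCA
  sorted[6] = adAdCACbbB$
  sorted[7] = bB$adAdCACb
  sorted[8] = bbB$adAdCAC
  sorted[9] = dAdCACbbB$a
  sorted[10] = dCACbbB$adA
sorted[1] = ACbbB$adAdC

Answer: ACbbB$adAdC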